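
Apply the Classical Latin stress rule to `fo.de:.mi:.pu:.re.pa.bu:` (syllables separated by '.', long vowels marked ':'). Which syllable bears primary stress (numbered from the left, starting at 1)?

5

Classical Latin: stress the penult if heavy (long vowel or closed), else the antepenult.
Weights: 5 re L, 6 pa L, 7 bu: H.
The penult (syllable 6, pa) is light, so stress falls on the antepenult (syllable 5, re).
Stress on syllable 5: fo.de:.mi:.pu:.ˈre.pa.bu:.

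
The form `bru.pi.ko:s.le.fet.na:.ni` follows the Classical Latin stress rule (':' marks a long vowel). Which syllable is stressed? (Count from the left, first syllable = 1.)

Classical Latin: stress the penult if heavy (long vowel or closed), else the antepenult.
Weights: 5 fet H, 6 na: H, 7 ni L.
The penult (syllable 6, na:) is heavy, so it takes stress.
Stress on syllable 6: bru.pi.ko:s.le.fet.ˈna:.ni.

6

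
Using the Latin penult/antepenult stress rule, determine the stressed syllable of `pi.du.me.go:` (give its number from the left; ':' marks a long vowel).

Classical Latin: stress the penult if heavy (long vowel or closed), else the antepenult.
Weights: 2 du L, 3 me L, 4 go: H.
The penult (syllable 3, me) is light, so stress falls on the antepenult (syllable 2, du).
Stress on syllable 2: pi.ˈdu.me.go:.

2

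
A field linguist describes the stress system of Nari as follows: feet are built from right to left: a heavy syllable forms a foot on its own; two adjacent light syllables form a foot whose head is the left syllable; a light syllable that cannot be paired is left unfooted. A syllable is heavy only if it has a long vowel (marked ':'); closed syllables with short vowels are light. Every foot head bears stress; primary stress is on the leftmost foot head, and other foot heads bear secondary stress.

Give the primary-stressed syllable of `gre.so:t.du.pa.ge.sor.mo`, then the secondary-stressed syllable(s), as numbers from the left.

Weights: 1 gre L, 2 so:t H, 3 du L, 4 pa L, 5 ge L, 6 sor L, 7 mo L.
Parse right to left (heavy = foot alone; LL = one foot; stranded L unfooted): gre (ˈso:t) du (ˈpa.ge) (ˈsor.mo).
Foot heads: 2, 4, 6.
Primary stress on the leftmost head = syllable 2.
Secondary stress on 4, 6: gre.ˈso:t.du.ˌpa.ge.ˌsor.mo.

primary 2, secondary 4, 6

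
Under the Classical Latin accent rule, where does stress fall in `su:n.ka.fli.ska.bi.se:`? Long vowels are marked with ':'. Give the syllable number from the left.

Classical Latin: stress the penult if heavy (long vowel or closed), else the antepenult.
Weights: 4 ska L, 5 bi L, 6 se: H.
The penult (syllable 5, bi) is light, so stress falls on the antepenult (syllable 4, ska).
Stress on syllable 4: su:n.ka.fli.ˈska.bi.se:.

4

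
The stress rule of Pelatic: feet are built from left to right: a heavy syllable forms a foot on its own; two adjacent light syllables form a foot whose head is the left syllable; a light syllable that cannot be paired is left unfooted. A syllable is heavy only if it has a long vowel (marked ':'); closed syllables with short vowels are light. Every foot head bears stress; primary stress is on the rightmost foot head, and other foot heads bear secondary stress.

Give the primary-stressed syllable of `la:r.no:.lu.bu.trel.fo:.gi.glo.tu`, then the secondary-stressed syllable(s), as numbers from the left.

Weights: 1 la:r H, 2 no: H, 3 lu L, 4 bu L, 5 trel L, 6 fo: H, 7 gi L, 8 glo L, 9 tu L.
Parse left to right (heavy = foot alone; LL = one foot; stranded L unfooted): (ˈla:r) (ˈno:) (ˈlu.bu) trel (ˈfo:) (ˈgi.glo) tu.
Foot heads: 1, 2, 3, 6, 7.
Primary stress on the rightmost head = syllable 7.
Secondary stress on 1, 2, 3, 6: ˌla:r.ˌno:.ˌlu.bu.trel.ˌfo:.ˈgi.glo.tu.

primary 7, secondary 1, 2, 3, 6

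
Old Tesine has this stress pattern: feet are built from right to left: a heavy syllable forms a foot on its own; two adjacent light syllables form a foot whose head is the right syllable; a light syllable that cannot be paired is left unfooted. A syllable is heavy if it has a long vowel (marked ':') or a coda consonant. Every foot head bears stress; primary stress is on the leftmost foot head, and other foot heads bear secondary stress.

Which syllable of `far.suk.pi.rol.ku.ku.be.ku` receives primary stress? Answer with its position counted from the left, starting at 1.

Weights: 1 far H, 2 suk H, 3 pi L, 4 rol H, 5 ku L, 6 ku L, 7 be L, 8 ku L.
Parse right to left (heavy = foot alone; LL = one foot; stranded L unfooted): (ˈfar) (ˈsuk) pi (ˈrol) (ku.ˈku) (be.ˈku).
Foot heads: 1, 2, 4, 6, 8.
Primary stress on the leftmost head = syllable 1.
Primary stress: syllable 1 → ˈfar.suk.pi.rol.ku.ku.be.ku.

1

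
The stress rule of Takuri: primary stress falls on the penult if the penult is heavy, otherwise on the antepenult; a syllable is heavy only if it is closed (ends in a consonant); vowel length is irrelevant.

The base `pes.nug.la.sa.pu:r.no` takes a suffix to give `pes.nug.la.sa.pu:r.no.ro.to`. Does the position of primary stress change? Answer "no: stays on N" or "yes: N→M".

yes: 5→6

Base `pes.nug.la.sa.pu:r.no` (6 syllables):
  Weights: 4 sa L, 5 pu:r H, 6 no L.
  The penult (syllable 5, pu:r) is heavy, so it takes stress.
  → primary stress on syllable 5.
Suffixed `pes.nug.la.sa.pu:r.no.ro.to` (8 syllables):
  Weights: 6 no L, 7 ro L, 8 to L.
  The penult (syllable 7, ro) is light, so stress falls on the antepenult (syllable 6, no).
  → primary stress on syllable 6.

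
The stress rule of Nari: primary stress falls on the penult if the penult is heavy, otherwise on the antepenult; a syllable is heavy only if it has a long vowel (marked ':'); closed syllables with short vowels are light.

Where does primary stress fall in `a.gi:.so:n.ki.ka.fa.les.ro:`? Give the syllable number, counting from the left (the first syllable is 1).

6

Weights: 6 fa L, 7 les L, 8 ro: H.
The penult (syllable 7, les) is light, so stress falls on the antepenult (syllable 6, fa).
Primary stress: syllable 6 → a.gi:.so:n.ki.ka.ˈfa.les.ro:.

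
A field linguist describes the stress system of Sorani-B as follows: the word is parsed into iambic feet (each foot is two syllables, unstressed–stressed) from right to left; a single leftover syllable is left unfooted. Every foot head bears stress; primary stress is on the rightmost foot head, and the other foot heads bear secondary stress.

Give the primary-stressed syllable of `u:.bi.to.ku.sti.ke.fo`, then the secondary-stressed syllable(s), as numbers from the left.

Parse right to left into iambic (σˈσ) feet: u: (bi.ˈto) (ku.ˈsti) (ke.ˈfo). Syllable 1 is left unfooted.
Foot heads (stressed positions): 3, 5, 7.
End Rule Rightmost: primary stress on the rightmost head = syllable 7.
Secondary stress on 3, 5: u:.bi.ˌto.ku.ˌsti.ke.ˈfo.

primary 7, secondary 3, 5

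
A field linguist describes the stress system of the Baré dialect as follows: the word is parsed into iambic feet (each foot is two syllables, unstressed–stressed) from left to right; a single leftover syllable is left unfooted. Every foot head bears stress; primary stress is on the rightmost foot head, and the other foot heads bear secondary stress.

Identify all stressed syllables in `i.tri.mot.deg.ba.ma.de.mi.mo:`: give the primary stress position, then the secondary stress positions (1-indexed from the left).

primary 8, secondary 2, 4, 6

Parse left to right into iambic (σˈσ) feet: (i.ˈtri) (mot.ˈdeg) (ba.ˈma) (de.ˈmi) mo:. Syllable 9 is left unfooted.
Foot heads (stressed positions): 2, 4, 6, 8.
End Rule Rightmost: primary stress on the rightmost head = syllable 8.
Secondary stress on 2, 4, 6: i.ˌtri.mot.ˌdeg.ba.ˌma.de.ˈmi.mo:.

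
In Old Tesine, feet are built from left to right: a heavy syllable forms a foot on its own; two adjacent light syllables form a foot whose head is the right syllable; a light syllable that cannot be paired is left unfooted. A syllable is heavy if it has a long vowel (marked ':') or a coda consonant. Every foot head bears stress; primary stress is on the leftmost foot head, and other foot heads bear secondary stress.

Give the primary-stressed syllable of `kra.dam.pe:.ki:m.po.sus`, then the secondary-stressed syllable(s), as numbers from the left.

primary 2, secondary 3, 4, 6

Weights: 1 kra L, 2 dam H, 3 pe: H, 4 ki:m H, 5 po L, 6 sus H.
Parse left to right (heavy = foot alone; LL = one foot; stranded L unfooted): kra (ˈdam) (ˈpe:) (ˈki:m) po (ˈsus).
Foot heads: 2, 3, 4, 6.
Primary stress on the leftmost head = syllable 2.
Secondary stress on 3, 4, 6: kra.ˈdam.ˌpe:.ˌki:m.po.ˌsus.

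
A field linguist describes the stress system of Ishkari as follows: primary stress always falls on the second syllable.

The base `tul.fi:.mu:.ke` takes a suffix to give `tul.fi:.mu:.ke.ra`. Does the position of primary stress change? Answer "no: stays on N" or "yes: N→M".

no: stays on 2

Base `tul.fi:.mu:.ke` (4 syllables):
  The word has 4 syllables; the second syllable is syllable 2 (fi:).
  → primary stress on syllable 2.
Suffixed `tul.fi:.mu:.ke.ra` (5 syllables):
  The word has 5 syllables; the second syllable is syllable 2 (fi:).
  → primary stress on syllable 2.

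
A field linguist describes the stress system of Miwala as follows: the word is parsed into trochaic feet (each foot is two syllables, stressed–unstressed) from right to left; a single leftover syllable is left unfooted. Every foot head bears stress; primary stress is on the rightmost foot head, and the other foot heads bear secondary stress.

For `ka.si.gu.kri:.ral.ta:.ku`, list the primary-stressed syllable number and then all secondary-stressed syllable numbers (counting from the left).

Parse right to left into trochaic (ˈσσ) feet: ka (ˈsi.gu) (ˈkri:.ral) (ˈta:.ku). Syllable 1 is left unfooted.
Foot heads (stressed positions): 2, 4, 6.
End Rule Rightmost: primary stress on the rightmost head = syllable 6.
Secondary stress on 2, 4: ka.ˌsi.gu.ˌkri:.ral.ˈta:.ku.

primary 6, secondary 2, 4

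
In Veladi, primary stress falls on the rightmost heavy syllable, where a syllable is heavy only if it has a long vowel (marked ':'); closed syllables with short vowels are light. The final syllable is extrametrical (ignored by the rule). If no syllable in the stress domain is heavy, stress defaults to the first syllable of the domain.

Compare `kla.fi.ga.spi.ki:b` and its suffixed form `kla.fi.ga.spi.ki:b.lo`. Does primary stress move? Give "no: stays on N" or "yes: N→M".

yes: 1→5

Base `kla.fi.ga.spi.ki:b` (5 syllables):
  The final syllable (5, ki:b) is extrametrical; the stress domain is syllables 1–4.
  Weights: 1 kla L, 2 fi L, 3 ga L, 4 spi L.
  No heavy syllable in the domain; default to the first syllable of the domain = syllable 1.
  → primary stress on syllable 1.
Suffixed `kla.fi.ga.spi.ki:b.lo` (6 syllables):
  The final syllable (6, lo) is extrametrical; the stress domain is syllables 1–5.
  Weights: 1 kla L, 2 fi L, 3 ga L, 4 spi L, 5 ki:b H.
  Heavy syllables in the domain: 5. The rightmost is syllable 5 (ki:b).
  → primary stress on syllable 5.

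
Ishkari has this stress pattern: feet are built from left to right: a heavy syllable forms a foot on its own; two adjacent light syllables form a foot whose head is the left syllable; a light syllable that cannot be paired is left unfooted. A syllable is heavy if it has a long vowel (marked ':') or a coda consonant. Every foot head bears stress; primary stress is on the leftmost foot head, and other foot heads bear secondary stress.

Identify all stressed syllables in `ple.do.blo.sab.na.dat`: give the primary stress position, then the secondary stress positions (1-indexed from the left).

Weights: 1 ple L, 2 do L, 3 blo L, 4 sab H, 5 na L, 6 dat H.
Parse left to right (heavy = foot alone; LL = one foot; stranded L unfooted): (ˈple.do) blo (ˈsab) na (ˈdat).
Foot heads: 1, 4, 6.
Primary stress on the leftmost head = syllable 1.
Secondary stress on 4, 6: ˈple.do.blo.ˌsab.na.ˌdat.

primary 1, secondary 4, 6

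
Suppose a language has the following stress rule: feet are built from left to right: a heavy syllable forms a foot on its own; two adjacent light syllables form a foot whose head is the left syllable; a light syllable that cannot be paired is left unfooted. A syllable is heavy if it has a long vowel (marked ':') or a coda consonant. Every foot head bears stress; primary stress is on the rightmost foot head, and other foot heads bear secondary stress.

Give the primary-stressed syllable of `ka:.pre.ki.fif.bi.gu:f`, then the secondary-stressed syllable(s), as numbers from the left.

primary 6, secondary 1, 2, 4

Weights: 1 ka: H, 2 pre L, 3 ki L, 4 fif H, 5 bi L, 6 gu:f H.
Parse left to right (heavy = foot alone; LL = one foot; stranded L unfooted): (ˈka:) (ˈpre.ki) (ˈfif) bi (ˈgu:f).
Foot heads: 1, 2, 4, 6.
Primary stress on the rightmost head = syllable 6.
Secondary stress on 1, 2, 4: ˌka:.ˌpre.ki.ˌfif.bi.ˈgu:f.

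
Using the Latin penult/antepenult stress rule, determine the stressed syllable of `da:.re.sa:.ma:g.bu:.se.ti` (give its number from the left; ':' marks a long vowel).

Classical Latin: stress the penult if heavy (long vowel or closed), else the antepenult.
Weights: 5 bu: H, 6 se L, 7 ti L.
The penult (syllable 6, se) is light, so stress falls on the antepenult (syllable 5, bu:).
Stress on syllable 5: da:.re.sa:.ma:g.ˈbu:.se.ti.

5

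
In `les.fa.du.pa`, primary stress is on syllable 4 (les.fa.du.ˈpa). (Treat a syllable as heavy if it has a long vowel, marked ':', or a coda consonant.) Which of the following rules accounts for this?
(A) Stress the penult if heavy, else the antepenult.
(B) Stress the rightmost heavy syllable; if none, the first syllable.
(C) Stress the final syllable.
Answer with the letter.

Rule A → syllable 2 (observed: 4).
Rule B → syllable 1 (observed: 4).
Rule C → syllable 4 ✓.

C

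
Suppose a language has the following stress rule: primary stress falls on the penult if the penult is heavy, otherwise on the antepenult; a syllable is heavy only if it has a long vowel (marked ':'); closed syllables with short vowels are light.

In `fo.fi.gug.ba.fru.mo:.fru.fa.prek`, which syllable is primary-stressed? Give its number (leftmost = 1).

Weights: 7 fru L, 8 fa L, 9 prek L.
The penult (syllable 8, fa) is light, so stress falls on the antepenult (syllable 7, fru).
Primary stress: syllable 7 → fo.fi.gug.ba.fru.mo:.ˈfru.fa.prek.

7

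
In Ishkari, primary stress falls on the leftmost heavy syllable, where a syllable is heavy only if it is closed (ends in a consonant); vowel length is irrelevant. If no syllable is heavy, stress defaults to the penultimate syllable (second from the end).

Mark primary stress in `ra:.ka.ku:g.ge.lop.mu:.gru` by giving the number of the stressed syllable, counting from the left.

3

Weights: 1 ra: L, 2 ka L, 3 ku:g H, 4 ge L, 5 lop H, 6 mu: L, 7 gru L.
Heavy syllables in the domain: 3, 5. The leftmost is syllable 3 (ku:g).
Primary stress: syllable 3 → ra:.ka.ˈku:g.ge.lop.mu:.gru.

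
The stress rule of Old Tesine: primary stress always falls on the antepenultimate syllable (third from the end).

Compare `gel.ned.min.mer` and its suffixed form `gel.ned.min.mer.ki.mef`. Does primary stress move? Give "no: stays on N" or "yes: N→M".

Base `gel.ned.min.mer` (4 syllables):
  The word has 4 syllables; the antepenultimate syllable (third from the end) is syllable 2 (ned).
  → primary stress on syllable 2.
Suffixed `gel.ned.min.mer.ki.mef` (6 syllables):
  The word has 6 syllables; the antepenultimate syllable (third from the end) is syllable 4 (mer).
  → primary stress on syllable 4.

yes: 2→4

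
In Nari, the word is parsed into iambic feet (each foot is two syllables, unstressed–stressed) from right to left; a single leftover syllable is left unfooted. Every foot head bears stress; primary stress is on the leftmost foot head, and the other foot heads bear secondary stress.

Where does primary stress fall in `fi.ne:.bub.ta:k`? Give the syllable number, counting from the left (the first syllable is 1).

Parse right to left into iambic (σˈσ) feet: (fi.ˈne:) (bub.ˈta:k).
Foot heads (stressed positions): 2, 4.
End Rule Leftmost: primary stress on the leftmost head = syllable 2.
Primary stress: syllable 2 → fi.ˈne:.bub.ta:k.

2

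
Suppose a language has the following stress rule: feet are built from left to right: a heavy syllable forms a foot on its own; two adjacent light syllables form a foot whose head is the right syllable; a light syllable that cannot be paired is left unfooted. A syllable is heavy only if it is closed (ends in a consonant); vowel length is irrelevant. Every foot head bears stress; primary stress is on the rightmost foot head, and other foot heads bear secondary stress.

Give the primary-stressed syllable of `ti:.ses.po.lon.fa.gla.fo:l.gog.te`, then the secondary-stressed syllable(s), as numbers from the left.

Weights: 1 ti: L, 2 ses H, 3 po L, 4 lon H, 5 fa L, 6 gla L, 7 fo:l H, 8 gog H, 9 te L.
Parse left to right (heavy = foot alone; LL = one foot; stranded L unfooted): ti: (ˈses) po (ˈlon) (fa.ˈgla) (ˈfo:l) (ˈgog) te.
Foot heads: 2, 4, 6, 7, 8.
Primary stress on the rightmost head = syllable 8.
Secondary stress on 2, 4, 6, 7: ti:.ˌses.po.ˌlon.fa.ˌgla.ˌfo:l.ˈgog.te.

primary 8, secondary 2, 4, 6, 7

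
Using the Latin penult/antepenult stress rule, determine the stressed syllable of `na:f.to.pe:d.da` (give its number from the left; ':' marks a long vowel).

Classical Latin: stress the penult if heavy (long vowel or closed), else the antepenult.
Weights: 2 to L, 3 pe:d H, 4 da L.
The penult (syllable 3, pe:d) is heavy, so it takes stress.
Stress on syllable 3: na:f.to.ˈpe:d.da.

3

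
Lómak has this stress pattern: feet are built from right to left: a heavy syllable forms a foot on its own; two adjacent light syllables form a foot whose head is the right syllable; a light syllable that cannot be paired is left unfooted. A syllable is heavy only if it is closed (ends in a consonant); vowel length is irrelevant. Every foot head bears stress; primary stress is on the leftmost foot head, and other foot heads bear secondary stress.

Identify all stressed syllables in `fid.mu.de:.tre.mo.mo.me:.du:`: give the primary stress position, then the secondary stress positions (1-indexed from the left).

primary 1, secondary 4, 6, 8

Weights: 1 fid H, 2 mu L, 3 de: L, 4 tre L, 5 mo L, 6 mo L, 7 me: L, 8 du: L.
Parse right to left (heavy = foot alone; LL = one foot; stranded L unfooted): (ˈfid) mu (de:.ˈtre) (mo.ˈmo) (me:.ˈdu:).
Foot heads: 1, 4, 6, 8.
Primary stress on the leftmost head = syllable 1.
Secondary stress on 4, 6, 8: ˈfid.mu.de:.ˌtre.mo.ˌmo.me:.ˌdu:.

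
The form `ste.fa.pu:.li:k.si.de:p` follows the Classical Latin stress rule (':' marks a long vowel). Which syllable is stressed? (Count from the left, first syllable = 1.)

Classical Latin: stress the penult if heavy (long vowel or closed), else the antepenult.
Weights: 4 li:k H, 5 si L, 6 de:p H.
The penult (syllable 5, si) is light, so stress falls on the antepenult (syllable 4, li:k).
Stress on syllable 4: ste.fa.pu:.ˈli:k.si.de:p.

4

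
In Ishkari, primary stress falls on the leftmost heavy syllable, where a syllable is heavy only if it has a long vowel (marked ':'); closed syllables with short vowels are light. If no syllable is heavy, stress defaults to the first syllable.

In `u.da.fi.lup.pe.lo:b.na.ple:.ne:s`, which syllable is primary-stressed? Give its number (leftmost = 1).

6

Weights: 1 u L, 2 da L, 3 fi L, 4 lup L, 5 pe L, 6 lo:b H, 7 na L, 8 ple: H, 9 ne:s H.
Heavy syllables in the domain: 6, 8, 9. The leftmost is syllable 6 (lo:b).
Primary stress: syllable 6 → u.da.fi.lup.pe.ˈlo:b.na.ple:.ne:s.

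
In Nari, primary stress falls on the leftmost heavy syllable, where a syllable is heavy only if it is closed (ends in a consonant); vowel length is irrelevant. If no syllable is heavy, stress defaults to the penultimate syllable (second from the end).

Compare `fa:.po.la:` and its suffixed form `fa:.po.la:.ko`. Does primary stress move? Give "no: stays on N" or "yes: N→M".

Base `fa:.po.la:` (3 syllables):
  Weights: 1 fa: L, 2 po L, 3 la: L.
  No heavy syllable in the domain; default to the penultimate syllable (second from the end) = syllable 2.
  → primary stress on syllable 2.
Suffixed `fa:.po.la:.ko` (4 syllables):
  Weights: 1 fa: L, 2 po L, 3 la: L, 4 ko L.
  No heavy syllable in the domain; default to the penultimate syllable (second from the end) = syllable 3.
  → primary stress on syllable 3.

yes: 2→3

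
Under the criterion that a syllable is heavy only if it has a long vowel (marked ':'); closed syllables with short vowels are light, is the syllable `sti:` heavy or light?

heavy

`sti:`: long vowel, open (no coda). Long vowel → heavy.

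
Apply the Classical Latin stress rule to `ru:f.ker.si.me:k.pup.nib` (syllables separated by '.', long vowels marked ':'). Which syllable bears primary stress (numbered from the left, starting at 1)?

Classical Latin: stress the penult if heavy (long vowel or closed), else the antepenult.
Weights: 4 me:k H, 5 pup H, 6 nib H.
The penult (syllable 5, pup) is heavy, so it takes stress.
Stress on syllable 5: ru:f.ker.si.me:k.ˈpup.nib.

5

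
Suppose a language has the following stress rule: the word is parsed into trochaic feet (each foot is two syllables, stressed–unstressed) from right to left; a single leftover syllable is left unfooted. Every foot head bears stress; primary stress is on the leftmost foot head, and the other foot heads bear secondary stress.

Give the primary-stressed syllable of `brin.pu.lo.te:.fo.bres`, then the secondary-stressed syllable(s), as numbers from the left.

primary 1, secondary 3, 5

Parse right to left into trochaic (ˈσσ) feet: (ˈbrin.pu) (ˈlo.te:) (ˈfo.bres).
Foot heads (stressed positions): 1, 3, 5.
End Rule Leftmost: primary stress on the leftmost head = syllable 1.
Secondary stress on 3, 5: ˈbrin.pu.ˌlo.te:.ˌfo.bres.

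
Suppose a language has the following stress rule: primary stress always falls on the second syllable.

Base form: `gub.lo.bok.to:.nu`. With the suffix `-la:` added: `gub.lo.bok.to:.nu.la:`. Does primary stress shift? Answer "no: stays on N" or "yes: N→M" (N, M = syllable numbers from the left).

no: stays on 2

Base `gub.lo.bok.to:.nu` (5 syllables):
  The word has 5 syllables; the second syllable is syllable 2 (lo).
  → primary stress on syllable 2.
Suffixed `gub.lo.bok.to:.nu.la:` (6 syllables):
  The word has 6 syllables; the second syllable is syllable 2 (lo).
  → primary stress on syllable 2.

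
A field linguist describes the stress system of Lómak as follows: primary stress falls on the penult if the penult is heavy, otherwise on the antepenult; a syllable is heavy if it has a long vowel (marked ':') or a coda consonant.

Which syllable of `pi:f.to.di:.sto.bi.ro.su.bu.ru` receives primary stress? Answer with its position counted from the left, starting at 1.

Weights: 7 su L, 8 bu L, 9 ru L.
The penult (syllable 8, bu) is light, so stress falls on the antepenult (syllable 7, su).
Primary stress: syllable 7 → pi:f.to.di:.sto.bi.ro.ˈsu.bu.ru.

7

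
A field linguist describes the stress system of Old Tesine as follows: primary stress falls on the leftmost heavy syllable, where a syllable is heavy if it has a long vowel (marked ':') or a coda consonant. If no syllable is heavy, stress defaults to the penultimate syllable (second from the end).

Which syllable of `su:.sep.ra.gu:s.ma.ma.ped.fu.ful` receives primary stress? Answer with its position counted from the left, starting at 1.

Weights: 1 su: H, 2 sep H, 3 ra L, 4 gu:s H, 5 ma L, 6 ma L, 7 ped H, 8 fu L, 9 ful H.
Heavy syllables in the domain: 1, 2, 4, 7, 9. The leftmost is syllable 1 (su:).
Primary stress: syllable 1 → ˈsu:.sep.ra.gu:s.ma.ma.ped.fu.ful.

1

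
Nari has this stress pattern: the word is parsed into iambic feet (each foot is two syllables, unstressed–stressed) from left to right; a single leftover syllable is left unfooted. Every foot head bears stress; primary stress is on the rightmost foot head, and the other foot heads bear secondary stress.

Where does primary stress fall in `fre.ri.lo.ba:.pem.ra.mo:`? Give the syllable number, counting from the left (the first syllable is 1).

6

Parse left to right into iambic (σˈσ) feet: (fre.ˈri) (lo.ˈba:) (pem.ˈra) mo:. Syllable 7 is left unfooted.
Foot heads (stressed positions): 2, 4, 6.
End Rule Rightmost: primary stress on the rightmost head = syllable 6.
Primary stress: syllable 6 → fre.ri.lo.ba:.pem.ˈra.mo:.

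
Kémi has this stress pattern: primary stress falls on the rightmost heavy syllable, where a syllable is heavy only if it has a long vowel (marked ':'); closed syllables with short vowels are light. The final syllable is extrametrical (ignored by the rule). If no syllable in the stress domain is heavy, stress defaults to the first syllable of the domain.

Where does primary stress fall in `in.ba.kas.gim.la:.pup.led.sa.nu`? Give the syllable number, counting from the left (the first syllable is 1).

5

The final syllable (9, nu) is extrametrical; the stress domain is syllables 1–8.
Weights: 1 in L, 2 ba L, 3 kas L, 4 gim L, 5 la: H, 6 pup L, 7 led L, 8 sa L.
Heavy syllables in the domain: 5. The rightmost is syllable 5 (la:).
Primary stress: syllable 5 → in.ba.kas.gim.ˈla:.pup.led.sa.nu.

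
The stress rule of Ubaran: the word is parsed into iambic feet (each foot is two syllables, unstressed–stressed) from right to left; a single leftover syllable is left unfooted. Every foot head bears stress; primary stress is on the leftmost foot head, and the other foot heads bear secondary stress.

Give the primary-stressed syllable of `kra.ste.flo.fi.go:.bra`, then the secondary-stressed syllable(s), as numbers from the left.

primary 2, secondary 4, 6

Parse right to left into iambic (σˈσ) feet: (kra.ˈste) (flo.ˈfi) (go:.ˈbra).
Foot heads (stressed positions): 2, 4, 6.
End Rule Leftmost: primary stress on the leftmost head = syllable 2.
Secondary stress on 4, 6: kra.ˈste.flo.ˌfi.go:.ˌbra.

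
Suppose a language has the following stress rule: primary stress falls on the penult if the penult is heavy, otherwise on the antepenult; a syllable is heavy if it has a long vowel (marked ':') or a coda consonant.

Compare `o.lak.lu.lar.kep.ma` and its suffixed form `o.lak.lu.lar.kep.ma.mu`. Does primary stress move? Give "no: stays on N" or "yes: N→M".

Base `o.lak.lu.lar.kep.ma` (6 syllables):
  Weights: 4 lar H, 5 kep H, 6 ma L.
  The penult (syllable 5, kep) is heavy, so it takes stress.
  → primary stress on syllable 5.
Suffixed `o.lak.lu.lar.kep.ma.mu` (7 syllables):
  Weights: 5 kep H, 6 ma L, 7 mu L.
  The penult (syllable 6, ma) is light, so stress falls on the antepenult (syllable 5, kep).
  → primary stress on syllable 5.

no: stays on 5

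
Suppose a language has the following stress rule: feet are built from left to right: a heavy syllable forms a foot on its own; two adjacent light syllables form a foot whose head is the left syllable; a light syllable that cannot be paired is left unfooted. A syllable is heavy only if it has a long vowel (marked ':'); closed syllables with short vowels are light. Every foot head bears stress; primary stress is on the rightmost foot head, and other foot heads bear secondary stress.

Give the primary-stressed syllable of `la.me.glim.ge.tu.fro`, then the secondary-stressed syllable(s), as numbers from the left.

Weights: 1 la L, 2 me L, 3 glim L, 4 ge L, 5 tu L, 6 fro L.
Parse left to right (heavy = foot alone; LL = one foot; stranded L unfooted): (ˈla.me) (ˈglim.ge) (ˈtu.fro).
Foot heads: 1, 3, 5.
Primary stress on the rightmost head = syllable 5.
Secondary stress on 1, 3: ˌla.me.ˌglim.ge.ˈtu.fro.

primary 5, secondary 1, 3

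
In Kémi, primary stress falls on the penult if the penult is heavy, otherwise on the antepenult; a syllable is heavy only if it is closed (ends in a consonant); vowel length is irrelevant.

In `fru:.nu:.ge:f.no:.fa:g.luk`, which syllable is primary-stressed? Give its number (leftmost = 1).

Weights: 4 no: L, 5 fa:g H, 6 luk H.
The penult (syllable 5, fa:g) is heavy, so it takes stress.
Primary stress: syllable 5 → fru:.nu:.ge:f.no:.ˈfa:g.luk.

5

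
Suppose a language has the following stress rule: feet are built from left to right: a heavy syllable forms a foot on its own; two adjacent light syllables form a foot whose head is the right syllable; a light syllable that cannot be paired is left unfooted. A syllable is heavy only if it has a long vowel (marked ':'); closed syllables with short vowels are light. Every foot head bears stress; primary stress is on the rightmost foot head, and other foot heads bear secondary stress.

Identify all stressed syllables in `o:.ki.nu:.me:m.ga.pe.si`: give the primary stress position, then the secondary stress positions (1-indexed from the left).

primary 6, secondary 1, 3, 4

Weights: 1 o: H, 2 ki L, 3 nu: H, 4 me:m H, 5 ga L, 6 pe L, 7 si L.
Parse left to right (heavy = foot alone; LL = one foot; stranded L unfooted): (ˈo:) ki (ˈnu:) (ˈme:m) (ga.ˈpe) si.
Foot heads: 1, 3, 4, 6.
Primary stress on the rightmost head = syllable 6.
Secondary stress on 1, 3, 4: ˌo:.ki.ˌnu:.ˌme:m.ga.ˈpe.si.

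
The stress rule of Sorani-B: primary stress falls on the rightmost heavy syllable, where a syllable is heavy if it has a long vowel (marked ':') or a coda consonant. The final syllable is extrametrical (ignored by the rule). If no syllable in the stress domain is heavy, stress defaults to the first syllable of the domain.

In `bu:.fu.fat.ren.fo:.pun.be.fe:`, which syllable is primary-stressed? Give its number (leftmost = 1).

The final syllable (8, fe:) is extrametrical; the stress domain is syllables 1–7.
Weights: 1 bu: H, 2 fu L, 3 fat H, 4 ren H, 5 fo: H, 6 pun H, 7 be L.
Heavy syllables in the domain: 1, 3, 4, 5, 6. The rightmost is syllable 6 (pun).
Primary stress: syllable 6 → bu:.fu.fat.ren.fo:.ˈpun.be.fe:.

6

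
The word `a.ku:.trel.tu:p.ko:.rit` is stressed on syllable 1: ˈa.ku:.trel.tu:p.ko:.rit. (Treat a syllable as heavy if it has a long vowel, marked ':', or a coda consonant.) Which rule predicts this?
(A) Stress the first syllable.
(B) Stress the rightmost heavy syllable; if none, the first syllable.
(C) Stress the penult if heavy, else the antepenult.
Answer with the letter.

Rule A → syllable 1 ✓.
Rule B → syllable 6 (observed: 1).
Rule C → syllable 5 (observed: 1).

A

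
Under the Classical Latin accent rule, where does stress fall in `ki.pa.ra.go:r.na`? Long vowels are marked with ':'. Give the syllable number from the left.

4

Classical Latin: stress the penult if heavy (long vowel or closed), else the antepenult.
Weights: 3 ra L, 4 go:r H, 5 na L.
The penult (syllable 4, go:r) is heavy, so it takes stress.
Stress on syllable 4: ki.pa.ra.ˈgo:r.na.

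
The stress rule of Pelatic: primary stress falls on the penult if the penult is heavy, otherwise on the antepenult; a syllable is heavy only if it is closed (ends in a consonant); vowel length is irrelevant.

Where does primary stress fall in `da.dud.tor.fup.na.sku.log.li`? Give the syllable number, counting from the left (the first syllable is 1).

7

Weights: 6 sku L, 7 log H, 8 li L.
The penult (syllable 7, log) is heavy, so it takes stress.
Primary stress: syllable 7 → da.dud.tor.fup.na.sku.ˈlog.li.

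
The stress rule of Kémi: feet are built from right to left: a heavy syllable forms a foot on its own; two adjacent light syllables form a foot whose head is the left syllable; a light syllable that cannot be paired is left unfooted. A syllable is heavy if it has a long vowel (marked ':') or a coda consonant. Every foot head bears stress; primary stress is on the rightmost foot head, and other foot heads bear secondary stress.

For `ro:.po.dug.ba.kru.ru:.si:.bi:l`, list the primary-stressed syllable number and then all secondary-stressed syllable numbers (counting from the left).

primary 8, secondary 1, 3, 4, 6, 7

Weights: 1 ro: H, 2 po L, 3 dug H, 4 ba L, 5 kru L, 6 ru: H, 7 si: H, 8 bi:l H.
Parse right to left (heavy = foot alone; LL = one foot; stranded L unfooted): (ˈro:) po (ˈdug) (ˈba.kru) (ˈru:) (ˈsi:) (ˈbi:l).
Foot heads: 1, 3, 4, 6, 7, 8.
Primary stress on the rightmost head = syllable 8.
Secondary stress on 1, 3, 4, 6, 7: ˌro:.po.ˌdug.ˌba.kru.ˌru:.ˌsi:.ˈbi:l.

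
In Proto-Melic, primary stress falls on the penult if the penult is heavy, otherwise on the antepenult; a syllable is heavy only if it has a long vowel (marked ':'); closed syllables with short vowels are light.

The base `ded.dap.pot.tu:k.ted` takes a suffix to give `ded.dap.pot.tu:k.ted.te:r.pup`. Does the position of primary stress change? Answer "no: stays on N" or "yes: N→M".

Base `ded.dap.pot.tu:k.ted` (5 syllables):
  Weights: 3 pot L, 4 tu:k H, 5 ted L.
  The penult (syllable 4, tu:k) is heavy, so it takes stress.
  → primary stress on syllable 4.
Suffixed `ded.dap.pot.tu:k.ted.te:r.pup` (7 syllables):
  Weights: 5 ted L, 6 te:r H, 7 pup L.
  The penult (syllable 6, te:r) is heavy, so it takes stress.
  → primary stress on syllable 6.

yes: 4→6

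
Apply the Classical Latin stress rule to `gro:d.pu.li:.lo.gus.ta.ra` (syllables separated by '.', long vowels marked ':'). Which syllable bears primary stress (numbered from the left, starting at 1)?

5

Classical Latin: stress the penult if heavy (long vowel or closed), else the antepenult.
Weights: 5 gus H, 6 ta L, 7 ra L.
The penult (syllable 6, ta) is light, so stress falls on the antepenult (syllable 5, gus).
Stress on syllable 5: gro:d.pu.li:.lo.ˈgus.ta.ra.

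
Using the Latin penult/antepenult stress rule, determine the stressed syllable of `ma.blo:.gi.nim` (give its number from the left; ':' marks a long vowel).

Classical Latin: stress the penult if heavy (long vowel or closed), else the antepenult.
Weights: 2 blo: H, 3 gi L, 4 nim H.
The penult (syllable 3, gi) is light, so stress falls on the antepenult (syllable 2, blo:).
Stress on syllable 2: ma.ˈblo:.gi.nim.

2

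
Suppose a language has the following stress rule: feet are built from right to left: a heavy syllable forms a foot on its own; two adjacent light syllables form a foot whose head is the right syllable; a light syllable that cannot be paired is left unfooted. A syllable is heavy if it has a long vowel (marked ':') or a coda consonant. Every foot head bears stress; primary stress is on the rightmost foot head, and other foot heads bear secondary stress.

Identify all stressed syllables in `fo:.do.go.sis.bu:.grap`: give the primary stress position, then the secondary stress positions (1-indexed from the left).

Weights: 1 fo: H, 2 do L, 3 go L, 4 sis H, 5 bu: H, 6 grap H.
Parse right to left (heavy = foot alone; LL = one foot; stranded L unfooted): (ˈfo:) (do.ˈgo) (ˈsis) (ˈbu:) (ˈgrap).
Foot heads: 1, 3, 4, 5, 6.
Primary stress on the rightmost head = syllable 6.
Secondary stress on 1, 3, 4, 5: ˌfo:.do.ˌgo.ˌsis.ˌbu:.ˈgrap.

primary 6, secondary 1, 3, 4, 5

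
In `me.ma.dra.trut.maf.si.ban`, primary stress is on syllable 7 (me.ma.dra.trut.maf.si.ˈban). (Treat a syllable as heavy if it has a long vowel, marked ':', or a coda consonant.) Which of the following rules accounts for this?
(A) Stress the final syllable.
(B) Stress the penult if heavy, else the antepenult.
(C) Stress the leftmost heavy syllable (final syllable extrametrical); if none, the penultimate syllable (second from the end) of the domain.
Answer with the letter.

A

Rule A → syllable 7 ✓.
Rule B → syllable 5 (observed: 7).
Rule C → syllable 4 (observed: 7).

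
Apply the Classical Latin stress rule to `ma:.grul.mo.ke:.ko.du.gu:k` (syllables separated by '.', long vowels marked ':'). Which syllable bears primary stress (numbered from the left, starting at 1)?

5

Classical Latin: stress the penult if heavy (long vowel or closed), else the antepenult.
Weights: 5 ko L, 6 du L, 7 gu:k H.
The penult (syllable 6, du) is light, so stress falls on the antepenult (syllable 5, ko).
Stress on syllable 5: ma:.grul.mo.ke:.ˈko.du.gu:k.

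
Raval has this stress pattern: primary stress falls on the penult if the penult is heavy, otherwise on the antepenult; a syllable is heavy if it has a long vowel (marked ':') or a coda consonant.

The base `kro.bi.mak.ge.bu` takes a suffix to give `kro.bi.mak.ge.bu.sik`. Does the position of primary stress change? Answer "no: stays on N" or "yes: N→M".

Base `kro.bi.mak.ge.bu` (5 syllables):
  Weights: 3 mak H, 4 ge L, 5 bu L.
  The penult (syllable 4, ge) is light, so stress falls on the antepenult (syllable 3, mak).
  → primary stress on syllable 3.
Suffixed `kro.bi.mak.ge.bu.sik` (6 syllables):
  Weights: 4 ge L, 5 bu L, 6 sik H.
  The penult (syllable 5, bu) is light, so stress falls on the antepenult (syllable 4, ge).
  → primary stress on syllable 4.

yes: 3→4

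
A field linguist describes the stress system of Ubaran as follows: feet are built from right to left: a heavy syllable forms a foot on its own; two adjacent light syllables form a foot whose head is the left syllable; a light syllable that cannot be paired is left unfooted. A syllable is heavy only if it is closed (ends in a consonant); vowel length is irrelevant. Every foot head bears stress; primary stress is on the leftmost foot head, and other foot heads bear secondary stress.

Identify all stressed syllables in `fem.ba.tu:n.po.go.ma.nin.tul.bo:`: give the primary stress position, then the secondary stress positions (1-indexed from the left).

primary 1, secondary 3, 5, 7, 8

Weights: 1 fem H, 2 ba L, 3 tu:n H, 4 po L, 5 go L, 6 ma L, 7 nin H, 8 tul H, 9 bo: L.
Parse right to left (heavy = foot alone; LL = one foot; stranded L unfooted): (ˈfem) ba (ˈtu:n) po (ˈgo.ma) (ˈnin) (ˈtul) bo:.
Foot heads: 1, 3, 5, 7, 8.
Primary stress on the leftmost head = syllable 1.
Secondary stress on 3, 5, 7, 8: ˈfem.ba.ˌtu:n.po.ˌgo.ma.ˌnin.ˌtul.bo:.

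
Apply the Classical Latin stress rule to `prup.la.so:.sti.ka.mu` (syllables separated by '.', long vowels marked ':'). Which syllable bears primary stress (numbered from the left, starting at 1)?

4

Classical Latin: stress the penult if heavy (long vowel or closed), else the antepenult.
Weights: 4 sti L, 5 ka L, 6 mu L.
The penult (syllable 5, ka) is light, so stress falls on the antepenult (syllable 4, sti).
Stress on syllable 4: prup.la.so:.ˈsti.ka.mu.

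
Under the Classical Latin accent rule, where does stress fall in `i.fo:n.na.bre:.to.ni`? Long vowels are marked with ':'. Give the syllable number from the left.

4

Classical Latin: stress the penult if heavy (long vowel or closed), else the antepenult.
Weights: 4 bre: H, 5 to L, 6 ni L.
The penult (syllable 5, to) is light, so stress falls on the antepenult (syllable 4, bre:).
Stress on syllable 4: i.fo:n.na.ˈbre:.to.ni.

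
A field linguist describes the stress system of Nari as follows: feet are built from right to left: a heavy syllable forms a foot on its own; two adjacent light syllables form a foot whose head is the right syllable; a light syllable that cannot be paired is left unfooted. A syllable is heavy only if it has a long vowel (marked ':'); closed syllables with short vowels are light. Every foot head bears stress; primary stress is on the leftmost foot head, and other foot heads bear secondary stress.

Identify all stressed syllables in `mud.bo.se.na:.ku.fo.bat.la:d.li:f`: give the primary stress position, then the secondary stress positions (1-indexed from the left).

primary 3, secondary 4, 7, 8, 9

Weights: 1 mud L, 2 bo L, 3 se L, 4 na: H, 5 ku L, 6 fo L, 7 bat L, 8 la:d H, 9 li:f H.
Parse right to left (heavy = foot alone; LL = one foot; stranded L unfooted): mud (bo.ˈse) (ˈna:) ku (fo.ˈbat) (ˈla:d) (ˈli:f).
Foot heads: 3, 4, 7, 8, 9.
Primary stress on the leftmost head = syllable 3.
Secondary stress on 4, 7, 8, 9: mud.bo.ˈse.ˌna:.ku.fo.ˌbat.ˌla:d.ˌli:f.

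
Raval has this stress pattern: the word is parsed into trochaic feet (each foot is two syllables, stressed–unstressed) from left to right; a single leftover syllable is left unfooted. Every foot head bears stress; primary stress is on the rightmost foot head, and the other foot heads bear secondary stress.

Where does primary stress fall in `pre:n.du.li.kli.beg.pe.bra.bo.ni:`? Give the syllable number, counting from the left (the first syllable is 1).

Parse left to right into trochaic (ˈσσ) feet: (ˈpre:n.du) (ˈli.kli) (ˈbeg.pe) (ˈbra.bo) ni:. Syllable 9 is left unfooted.
Foot heads (stressed positions): 1, 3, 5, 7.
End Rule Rightmost: primary stress on the rightmost head = syllable 7.
Primary stress: syllable 7 → pre:n.du.li.kli.beg.pe.ˈbra.bo.ni:.

7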